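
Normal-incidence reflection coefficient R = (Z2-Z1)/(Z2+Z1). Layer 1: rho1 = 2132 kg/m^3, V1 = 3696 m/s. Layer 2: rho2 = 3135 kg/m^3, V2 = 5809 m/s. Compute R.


Z1 = 2132 * 3696 = 7879872
Z2 = 3135 * 5809 = 18211215
R = (18211215 - 7879872) / (18211215 + 7879872) = 10331343 / 26091087 = 0.396

0.396


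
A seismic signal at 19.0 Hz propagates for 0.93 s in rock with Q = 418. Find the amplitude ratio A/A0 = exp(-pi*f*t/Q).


pi*f*t/Q = pi*19.0*0.93/418 = 0.132804
A/A0 = exp(-0.132804) = 0.875637

0.875637


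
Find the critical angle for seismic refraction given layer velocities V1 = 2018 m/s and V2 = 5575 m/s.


V1/V2 = 2018/5575 = 0.361973
theta_c = arcsin(0.361973) = 21.2214 degrees

21.2214


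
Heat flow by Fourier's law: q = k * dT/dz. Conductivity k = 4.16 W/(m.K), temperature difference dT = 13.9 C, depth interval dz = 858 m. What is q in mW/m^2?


q = k * dT / dz * 1000
= 4.16 * 13.9 / 858 * 1000
= 0.067394 * 1000
= 67.3939 mW/m^2

67.3939


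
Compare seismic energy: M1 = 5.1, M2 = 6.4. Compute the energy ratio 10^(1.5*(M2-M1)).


M2 - M1 = 6.4 - 5.1 = 1.3
1.5 * 1.3 = 1.95
ratio = 10^1.95 = 89.13

89.13


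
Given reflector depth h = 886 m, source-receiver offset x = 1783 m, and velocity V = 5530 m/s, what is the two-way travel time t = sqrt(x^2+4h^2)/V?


x^2 + 4h^2 = 1783^2 + 4*886^2 = 3179089 + 3139984 = 6319073
sqrt(6319073) = 2513.7766
t = 2513.7766 / 5530 = 0.4546 s

0.4546


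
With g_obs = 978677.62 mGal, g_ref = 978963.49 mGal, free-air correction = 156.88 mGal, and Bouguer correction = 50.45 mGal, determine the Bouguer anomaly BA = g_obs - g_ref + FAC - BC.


BA = g_obs - g_ref + FAC - BC
= 978677.62 - 978963.49 + 156.88 - 50.45
= -179.44 mGal

-179.44


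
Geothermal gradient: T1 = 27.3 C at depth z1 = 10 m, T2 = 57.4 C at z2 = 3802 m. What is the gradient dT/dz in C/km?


dT = 57.4 - 27.3 = 30.1 C
dz = 3802 - 10 = 3792 m
gradient = dT/dz * 1000 = 30.1/3792 * 1000 = 7.9378 C/km

7.9378


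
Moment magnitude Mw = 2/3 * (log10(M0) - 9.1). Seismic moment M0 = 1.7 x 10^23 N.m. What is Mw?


log10(M0) = log10(1.7 x 10^23) = 23.2304
Mw = 2/3 * (23.2304 - 9.1)
= 2/3 * 14.1304
= 9.42

9.42


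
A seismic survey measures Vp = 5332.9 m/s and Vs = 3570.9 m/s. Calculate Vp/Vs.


Vp/Vs = 5332.9 / 3570.9
= 1.4934

1.4934


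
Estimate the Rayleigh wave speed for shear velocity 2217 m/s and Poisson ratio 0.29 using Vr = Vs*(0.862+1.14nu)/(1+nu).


Numerator factor = 0.862 + 1.14*0.29 = 1.1926
Denominator = 1 + 0.29 = 1.29
Vr = 2217 * 1.1926 / 1.29 = 2049.61 m/s

2049.61


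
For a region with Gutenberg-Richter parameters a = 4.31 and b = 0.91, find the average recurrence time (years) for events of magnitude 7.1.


log10(N) = 4.31 - 0.91*7.1 = -2.151
N = 10^-2.151 = 0.007063
T = 1/N = 1/0.007063 = 141.5794 years

141.5794


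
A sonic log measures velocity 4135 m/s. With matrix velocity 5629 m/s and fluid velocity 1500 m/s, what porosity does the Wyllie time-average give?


1/V - 1/Vm = 1/4135 - 1/5629 = 6.419e-05
1/Vf - 1/Vm = 1/1500 - 1/5629 = 0.00048902
phi = 6.419e-05 / 0.00048902 = 0.1313

0.1313


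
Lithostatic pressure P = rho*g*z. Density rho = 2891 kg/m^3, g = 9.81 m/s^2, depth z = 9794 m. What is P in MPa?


P = rho * g * z / 1e6
= 2891 * 9.81 * 9794 / 1e6
= 277764793.74 / 1e6
= 277.7648 MPa

277.7648


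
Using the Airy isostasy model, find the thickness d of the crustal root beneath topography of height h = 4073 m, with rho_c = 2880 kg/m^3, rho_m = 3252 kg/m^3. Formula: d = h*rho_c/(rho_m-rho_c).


rho_m - rho_c = 3252 - 2880 = 372
d = 4073 * 2880 / 372
= 11730240 / 372
= 31532.9 m

31532.9


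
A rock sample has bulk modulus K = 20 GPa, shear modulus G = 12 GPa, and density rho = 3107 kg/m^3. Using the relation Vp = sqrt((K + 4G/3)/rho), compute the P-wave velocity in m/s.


First compute the effective modulus:
K + 4G/3 = 20e9 + 4*12e9/3 = 36000000000.0 Pa
Then divide by density:
36000000000.0 / 3107 = 11586739.6202 Pa/(kg/m^3)
Take the square root:
Vp = sqrt(11586739.6202) = 3403.93 m/s

3403.93


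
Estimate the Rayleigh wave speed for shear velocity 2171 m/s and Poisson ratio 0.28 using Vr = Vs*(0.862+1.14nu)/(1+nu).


Numerator factor = 0.862 + 1.14*0.28 = 1.1812
Denominator = 1 + 0.28 = 1.28
Vr = 2171 * 1.1812 / 1.28 = 2003.43 m/s

2003.43


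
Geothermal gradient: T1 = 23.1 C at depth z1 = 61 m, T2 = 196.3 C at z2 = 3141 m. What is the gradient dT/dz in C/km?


dT = 196.3 - 23.1 = 173.2 C
dz = 3141 - 61 = 3080 m
gradient = dT/dz * 1000 = 173.2/3080 * 1000 = 56.2338 C/km

56.2338


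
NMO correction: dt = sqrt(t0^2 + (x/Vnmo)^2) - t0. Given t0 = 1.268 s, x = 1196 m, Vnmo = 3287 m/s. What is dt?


x/Vnmo = 1196/3287 = 0.363858
(x/Vnmo)^2 = 0.132392
t0^2 = 1.607824
sqrt(1.607824 + 0.132392) = 1.319173
dt = 1.319173 - 1.268 = 0.051173

0.051173


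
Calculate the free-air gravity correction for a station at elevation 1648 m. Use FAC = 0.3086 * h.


FAC = 0.3086 * h
= 0.3086 * 1648
= 508.5728 mGal

508.5728


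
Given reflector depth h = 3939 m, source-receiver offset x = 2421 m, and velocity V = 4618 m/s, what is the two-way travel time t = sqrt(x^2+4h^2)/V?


x^2 + 4h^2 = 2421^2 + 4*3939^2 = 5861241 + 62062884 = 67924125
sqrt(67924125) = 8241.6094
t = 8241.6094 / 4618 = 1.7847 s

1.7847


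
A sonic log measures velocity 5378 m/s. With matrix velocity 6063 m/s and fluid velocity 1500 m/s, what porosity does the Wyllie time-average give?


1/V - 1/Vm = 1/5378 - 1/6063 = 2.101e-05
1/Vf - 1/Vm = 1/1500 - 1/6063 = 0.00050173
phi = 2.101e-05 / 0.00050173 = 0.0419

0.0419


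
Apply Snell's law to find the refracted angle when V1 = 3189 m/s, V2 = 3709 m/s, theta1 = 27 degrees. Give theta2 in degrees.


sin(theta1) = sin(27 deg) = 0.45399
sin(theta2) = V2/V1 * sin(theta1) = 3709/3189 * 0.45399 = 0.528018
theta2 = arcsin(0.528018) = 31.8717 degrees

31.8717


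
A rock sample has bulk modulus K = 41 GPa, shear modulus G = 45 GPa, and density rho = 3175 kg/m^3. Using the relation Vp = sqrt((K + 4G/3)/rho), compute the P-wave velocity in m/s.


First compute the effective modulus:
K + 4G/3 = 41e9 + 4*45e9/3 = 101000000000.0 Pa
Then divide by density:
101000000000.0 / 3175 = 31811023.622 Pa/(kg/m^3)
Take the square root:
Vp = sqrt(31811023.622) = 5640.13 m/s

5640.13


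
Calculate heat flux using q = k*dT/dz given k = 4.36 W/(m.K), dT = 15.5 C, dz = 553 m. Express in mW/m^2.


q = k * dT / dz * 1000
= 4.36 * 15.5 / 553 * 1000
= 0.122206 * 1000
= 122.2061 mW/m^2

122.2061


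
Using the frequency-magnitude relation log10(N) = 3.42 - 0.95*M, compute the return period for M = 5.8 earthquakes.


log10(N) = 3.42 - 0.95*5.8 = -2.09
N = 10^-2.09 = 0.008128
T = 1/N = 1/0.008128 = 123.0269 years

123.0269


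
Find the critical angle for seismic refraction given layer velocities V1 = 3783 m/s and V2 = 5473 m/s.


V1/V2 = 3783/5473 = 0.691211
theta_c = arcsin(0.691211) = 43.7261 degrees

43.7261


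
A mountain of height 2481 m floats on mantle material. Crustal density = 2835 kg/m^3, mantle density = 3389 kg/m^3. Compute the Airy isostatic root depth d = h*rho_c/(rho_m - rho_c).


rho_m - rho_c = 3389 - 2835 = 554
d = 2481 * 2835 / 554
= 7033635 / 554
= 12696.09 m

12696.09


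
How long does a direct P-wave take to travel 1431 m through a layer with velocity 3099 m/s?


t = x / V
= 1431 / 3099
= 0.4618 s

0.4618


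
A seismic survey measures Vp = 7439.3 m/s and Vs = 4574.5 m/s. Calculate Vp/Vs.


Vp/Vs = 7439.3 / 4574.5
= 1.6263

1.6263


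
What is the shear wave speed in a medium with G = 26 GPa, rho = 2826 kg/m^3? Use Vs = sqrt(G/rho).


Convert G to Pa: G = 26e9 Pa
Compute G/rho = 26e9 / 2826 = 9200283.0856
Vs = sqrt(9200283.0856) = 3033.2 m/s

3033.2


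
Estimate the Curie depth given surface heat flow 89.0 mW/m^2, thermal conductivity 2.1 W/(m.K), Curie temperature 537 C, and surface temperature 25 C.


T_Curie - T_surf = 537 - 25 = 512 C
Convert q to W/m^2: 89.0 mW/m^2 = 0.089 W/m^2
d = 512 * 2.1 / 0.089 = 12080.9 m

12080.9


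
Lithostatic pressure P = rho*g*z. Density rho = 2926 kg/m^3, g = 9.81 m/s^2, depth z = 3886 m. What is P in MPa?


P = rho * g * z / 1e6
= 2926 * 9.81 * 3886 / 1e6
= 111543977.16 / 1e6
= 111.544 MPa

111.544


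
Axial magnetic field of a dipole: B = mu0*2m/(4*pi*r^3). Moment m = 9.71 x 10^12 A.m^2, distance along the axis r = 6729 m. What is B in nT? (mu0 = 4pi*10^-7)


m = 9.71 x 10^12 = 9710000000000 A.m^2
2m = 19420000000000 A.m^2
r^3 = 6729^3 = 304685358489
B = (4pi*10^-7) * 19420000000000 / (4*pi * 304685358489) * 1e9
= 24403891.733086 / 3828789135541.66 * 1e9
= 6373.7884 nT

6373.7884


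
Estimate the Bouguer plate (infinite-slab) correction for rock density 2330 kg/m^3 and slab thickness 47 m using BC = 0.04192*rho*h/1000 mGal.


BC = 0.04192 * rho * h / 1000
= 0.04192 * 2330 * 47 / 1000
= 4.5907 mGal

4.5907


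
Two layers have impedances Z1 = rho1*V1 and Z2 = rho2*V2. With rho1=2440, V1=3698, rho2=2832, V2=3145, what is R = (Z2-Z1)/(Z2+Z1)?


Z1 = 2440 * 3698 = 9023120
Z2 = 2832 * 3145 = 8906640
R = (8906640 - 9023120) / (8906640 + 9023120) = -116480 / 17929760 = -0.0065

-0.0065


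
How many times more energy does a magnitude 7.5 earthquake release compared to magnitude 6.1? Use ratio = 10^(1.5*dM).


M2 - M1 = 7.5 - 6.1 = 1.4
1.5 * 1.4 = 2.1
ratio = 10^2.1 = 125.89

125.89


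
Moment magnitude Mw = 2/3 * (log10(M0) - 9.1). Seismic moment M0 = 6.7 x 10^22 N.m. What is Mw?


log10(M0) = log10(6.7 x 10^22) = 22.8261
Mw = 2/3 * (22.8261 - 9.1)
= 2/3 * 13.7261
= 9.15

9.15


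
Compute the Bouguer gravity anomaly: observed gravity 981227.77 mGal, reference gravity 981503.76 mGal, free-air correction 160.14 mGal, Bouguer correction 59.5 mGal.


BA = g_obs - g_ref + FAC - BC
= 981227.77 - 981503.76 + 160.14 - 59.5
= -175.35 mGal

-175.35


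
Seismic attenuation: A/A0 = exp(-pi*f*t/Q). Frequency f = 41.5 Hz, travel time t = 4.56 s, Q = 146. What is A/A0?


pi*f*t/Q = pi*41.5*4.56/146 = 4.072021
A/A0 = exp(-4.072021) = 0.017043

0.017043


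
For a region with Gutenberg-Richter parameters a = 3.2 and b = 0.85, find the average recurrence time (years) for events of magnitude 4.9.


log10(N) = 3.2 - 0.85*4.9 = -0.965
N = 10^-0.965 = 0.108393
T = 1/N = 1/0.108393 = 9.2257 years

9.2257


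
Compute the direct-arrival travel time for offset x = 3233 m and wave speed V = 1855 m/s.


t = x / V
= 3233 / 1855
= 1.7429 s

1.7429


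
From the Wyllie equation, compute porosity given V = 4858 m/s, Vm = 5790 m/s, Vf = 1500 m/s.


1/V - 1/Vm = 1/4858 - 1/5790 = 3.313e-05
1/Vf - 1/Vm = 1/1500 - 1/5790 = 0.00049396
phi = 3.313e-05 / 0.00049396 = 0.0671

0.0671


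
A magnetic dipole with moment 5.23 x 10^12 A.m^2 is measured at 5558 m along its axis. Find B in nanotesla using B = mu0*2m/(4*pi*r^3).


m = 5.23 x 10^12 = 5230000000000 A.m^2
2m = 10460000000000 A.m^2
r^3 = 5558^3 = 171694201112
B = (4pi*10^-7) * 10460000000000 / (4*pi * 171694201112) * 1e9
= 13144423.66262 / 2157572963509.71 * 1e9
= 6092.2267 nT

6092.2267


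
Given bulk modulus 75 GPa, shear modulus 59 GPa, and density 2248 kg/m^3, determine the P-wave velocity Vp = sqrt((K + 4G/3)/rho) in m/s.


First compute the effective modulus:
K + 4G/3 = 75e9 + 4*59e9/3 = 153666666666.67 Pa
Then divide by density:
153666666666.67 / 2248 = 68357058.1257 Pa/(kg/m^3)
Take the square root:
Vp = sqrt(68357058.1257) = 8267.83 m/s

8267.83


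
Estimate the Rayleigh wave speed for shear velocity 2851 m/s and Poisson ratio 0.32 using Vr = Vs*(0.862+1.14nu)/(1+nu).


Numerator factor = 0.862 + 1.14*0.32 = 1.2268
Denominator = 1 + 0.32 = 1.32
Vr = 2851 * 1.2268 / 1.32 = 2649.7 m/s

2649.7


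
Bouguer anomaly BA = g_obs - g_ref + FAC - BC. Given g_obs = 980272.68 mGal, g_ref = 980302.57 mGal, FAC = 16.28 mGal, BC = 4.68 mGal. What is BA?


BA = g_obs - g_ref + FAC - BC
= 980272.68 - 980302.57 + 16.28 - 4.68
= -18.29 mGal

-18.29


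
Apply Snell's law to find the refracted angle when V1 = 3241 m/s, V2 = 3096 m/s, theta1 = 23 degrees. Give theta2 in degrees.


sin(theta1) = sin(23 deg) = 0.390731
sin(theta2) = V2/V1 * sin(theta1) = 3096/3241 * 0.390731 = 0.37325
theta2 = arcsin(0.37325) = 21.9162 degrees

21.9162


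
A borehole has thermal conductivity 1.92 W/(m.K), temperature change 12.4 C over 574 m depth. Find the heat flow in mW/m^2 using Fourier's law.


q = k * dT / dz * 1000
= 1.92 * 12.4 / 574 * 1000
= 0.041477 * 1000
= 41.4774 mW/m^2

41.4774


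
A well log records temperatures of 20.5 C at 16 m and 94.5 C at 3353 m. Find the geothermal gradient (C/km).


dT = 94.5 - 20.5 = 74.0 C
dz = 3353 - 16 = 3337 m
gradient = dT/dz * 1000 = 74.0/3337 * 1000 = 22.1756 C/km

22.1756


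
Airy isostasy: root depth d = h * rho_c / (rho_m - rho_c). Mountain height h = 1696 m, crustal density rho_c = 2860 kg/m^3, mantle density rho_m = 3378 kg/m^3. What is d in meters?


rho_m - rho_c = 3378 - 2860 = 518
d = 1696 * 2860 / 518
= 4850560 / 518
= 9364.02 m

9364.02


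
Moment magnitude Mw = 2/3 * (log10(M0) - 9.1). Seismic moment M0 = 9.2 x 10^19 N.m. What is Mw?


log10(M0) = log10(9.2 x 10^19) = 19.9638
Mw = 2/3 * (19.9638 - 9.1)
= 2/3 * 10.8638
= 7.24

7.24


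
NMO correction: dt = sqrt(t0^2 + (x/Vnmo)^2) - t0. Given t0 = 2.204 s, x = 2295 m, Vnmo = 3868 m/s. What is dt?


x/Vnmo = 2295/3868 = 0.59333
(x/Vnmo)^2 = 0.35204
t0^2 = 4.857616
sqrt(4.857616 + 0.35204) = 2.282467
dt = 2.282467 - 2.204 = 0.078467

0.078467


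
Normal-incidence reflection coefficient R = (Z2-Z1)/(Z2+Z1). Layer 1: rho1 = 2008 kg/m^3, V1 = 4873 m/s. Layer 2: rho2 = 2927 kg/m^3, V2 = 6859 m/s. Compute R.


Z1 = 2008 * 4873 = 9784984
Z2 = 2927 * 6859 = 20076293
R = (20076293 - 9784984) / (20076293 + 9784984) = 10291309 / 29861277 = 0.3446

0.3446


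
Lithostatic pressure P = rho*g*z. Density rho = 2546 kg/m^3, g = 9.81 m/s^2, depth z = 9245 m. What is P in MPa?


P = rho * g * z / 1e6
= 2546 * 9.81 * 9245 / 1e6
= 230905523.7 / 1e6
= 230.9055 MPa

230.9055


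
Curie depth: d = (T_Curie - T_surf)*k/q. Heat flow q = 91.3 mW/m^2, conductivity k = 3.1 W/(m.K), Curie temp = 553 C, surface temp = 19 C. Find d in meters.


T_Curie - T_surf = 553 - 19 = 534 C
Convert q to W/m^2: 91.3 mW/m^2 = 0.0913 W/m^2
d = 534 * 3.1 / 0.0913 = 18131.43 m

18131.43


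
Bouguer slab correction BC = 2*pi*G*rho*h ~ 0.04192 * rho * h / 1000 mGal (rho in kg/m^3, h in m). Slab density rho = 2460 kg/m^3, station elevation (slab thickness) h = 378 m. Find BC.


BC = 0.04192 * rho * h / 1000
= 0.04192 * 2460 * 378 / 1000
= 38.9806 mGal

38.9806


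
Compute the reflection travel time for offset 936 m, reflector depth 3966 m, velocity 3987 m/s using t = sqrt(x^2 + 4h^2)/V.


x^2 + 4h^2 = 936^2 + 4*3966^2 = 876096 + 62916624 = 63792720
sqrt(63792720) = 7987.0345
t = 7987.0345 / 3987 = 2.0033 s

2.0033


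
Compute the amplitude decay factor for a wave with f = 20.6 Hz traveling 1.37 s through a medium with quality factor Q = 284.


pi*f*t/Q = pi*20.6*1.37/284 = 0.31219
A/A0 = exp(-0.31219) = 0.731842

0.731842


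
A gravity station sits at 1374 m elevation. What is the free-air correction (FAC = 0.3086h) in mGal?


FAC = 0.3086 * h
= 0.3086 * 1374
= 424.0164 mGal

424.0164


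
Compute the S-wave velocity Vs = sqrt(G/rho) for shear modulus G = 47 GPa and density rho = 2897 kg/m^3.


Convert G to Pa: G = 47e9 Pa
Compute G/rho = 47e9 / 2897 = 16223679.6686
Vs = sqrt(16223679.6686) = 4027.86 m/s

4027.86


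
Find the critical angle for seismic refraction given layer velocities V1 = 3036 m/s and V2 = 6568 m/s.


V1/V2 = 3036/6568 = 0.462241
theta_c = arcsin(0.462241) = 27.5318 degrees

27.5318


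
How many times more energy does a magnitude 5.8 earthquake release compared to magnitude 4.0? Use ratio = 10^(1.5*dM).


M2 - M1 = 5.8 - 4.0 = 1.8
1.5 * 1.8 = 2.7
ratio = 10^2.7 = 501.19

501.19


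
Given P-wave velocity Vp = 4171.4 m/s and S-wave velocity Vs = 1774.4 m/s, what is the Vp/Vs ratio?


Vp/Vs = 4171.4 / 1774.4
= 2.3509

2.3509


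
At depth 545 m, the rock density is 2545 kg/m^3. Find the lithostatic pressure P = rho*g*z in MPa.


P = rho * g * z / 1e6
= 2545 * 9.81 * 545 / 1e6
= 13606715.25 / 1e6
= 13.6067 MPa

13.6067


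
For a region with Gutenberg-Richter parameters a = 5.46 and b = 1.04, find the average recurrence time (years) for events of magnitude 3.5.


log10(N) = 5.46 - 1.04*3.5 = 1.82
N = 10^1.82 = 66.069345
T = 1/N = 1/66.069345 = 0.0151 years

0.0151


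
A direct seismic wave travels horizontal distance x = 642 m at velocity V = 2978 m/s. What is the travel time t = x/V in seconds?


t = x / V
= 642 / 2978
= 0.2156 s

0.2156


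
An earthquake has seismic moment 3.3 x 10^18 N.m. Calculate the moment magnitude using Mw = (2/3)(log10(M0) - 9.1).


log10(M0) = log10(3.3 x 10^18) = 18.5185
Mw = 2/3 * (18.5185 - 9.1)
= 2/3 * 9.4185
= 6.28

6.28


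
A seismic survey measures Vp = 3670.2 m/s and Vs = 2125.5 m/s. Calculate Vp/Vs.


Vp/Vs = 3670.2 / 2125.5
= 1.7267

1.7267


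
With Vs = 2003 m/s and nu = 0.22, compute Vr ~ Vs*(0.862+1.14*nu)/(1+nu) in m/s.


Numerator factor = 0.862 + 1.14*0.22 = 1.1128
Denominator = 1 + 0.22 = 1.22
Vr = 2003 * 1.1128 / 1.22 = 1827.0 m/s

1827.0


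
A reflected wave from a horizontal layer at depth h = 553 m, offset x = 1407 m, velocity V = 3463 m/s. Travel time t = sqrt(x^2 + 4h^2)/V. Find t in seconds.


x^2 + 4h^2 = 1407^2 + 4*553^2 = 1979649 + 1223236 = 3202885
sqrt(3202885) = 1789.6606
t = 1789.6606 / 3463 = 0.5168 s

0.5168


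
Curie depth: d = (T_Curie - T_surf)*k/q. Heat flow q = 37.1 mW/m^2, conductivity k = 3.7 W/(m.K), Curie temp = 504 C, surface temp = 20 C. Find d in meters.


T_Curie - T_surf = 504 - 20 = 484 C
Convert q to W/m^2: 37.1 mW/m^2 = 0.0371 W/m^2
d = 484 * 3.7 / 0.0371 = 48269.54 m

48269.54


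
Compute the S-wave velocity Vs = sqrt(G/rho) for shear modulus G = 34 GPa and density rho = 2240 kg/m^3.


Convert G to Pa: G = 34e9 Pa
Compute G/rho = 34e9 / 2240 = 15178571.4286
Vs = sqrt(15178571.4286) = 3895.97 m/s

3895.97


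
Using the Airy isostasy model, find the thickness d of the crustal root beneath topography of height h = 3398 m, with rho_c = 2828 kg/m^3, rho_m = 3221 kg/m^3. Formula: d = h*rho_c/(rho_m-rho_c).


rho_m - rho_c = 3221 - 2828 = 393
d = 3398 * 2828 / 393
= 9609544 / 393
= 24451.77 m

24451.77


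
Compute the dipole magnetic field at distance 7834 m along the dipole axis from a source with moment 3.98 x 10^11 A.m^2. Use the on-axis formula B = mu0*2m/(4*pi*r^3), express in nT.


m = 3.98 x 10^11 = 398000000000 A.m^2
2m = 796000000000 A.m^2
r^3 = 7834^3 = 480784769704
B = (4pi*10^-7) * 796000000000 / (4*pi * 480784769704) * 1e9
= 1000283.100903 / 6041719601839.79 * 1e9
= 165.5626 nT

165.5626


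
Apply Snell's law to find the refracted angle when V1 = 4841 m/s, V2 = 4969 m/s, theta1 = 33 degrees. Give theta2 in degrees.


sin(theta1) = sin(33 deg) = 0.544639
sin(theta2) = V2/V1 * sin(theta1) = 4969/4841 * 0.544639 = 0.55904
theta2 = arcsin(0.55904) = 33.9894 degrees

33.9894


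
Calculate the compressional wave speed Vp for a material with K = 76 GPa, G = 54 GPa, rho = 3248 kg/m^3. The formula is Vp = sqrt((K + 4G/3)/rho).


First compute the effective modulus:
K + 4G/3 = 76e9 + 4*54e9/3 = 148000000000.0 Pa
Then divide by density:
148000000000.0 / 3248 = 45566502.4631 Pa/(kg/m^3)
Take the square root:
Vp = sqrt(45566502.4631) = 6750.3 m/s

6750.3


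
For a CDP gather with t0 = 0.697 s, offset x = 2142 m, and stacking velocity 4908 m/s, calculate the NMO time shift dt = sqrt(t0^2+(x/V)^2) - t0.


x/Vnmo = 2142/4908 = 0.43643
(x/Vnmo)^2 = 0.190471
t0^2 = 0.485809
sqrt(0.485809 + 0.190471) = 0.822363
dt = 0.822363 - 0.697 = 0.125363

0.125363


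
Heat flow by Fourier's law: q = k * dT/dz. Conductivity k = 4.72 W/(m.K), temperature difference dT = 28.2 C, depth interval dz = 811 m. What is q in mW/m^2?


q = k * dT / dz * 1000
= 4.72 * 28.2 / 811 * 1000
= 0.164123 * 1000
= 164.1233 mW/m^2

164.1233


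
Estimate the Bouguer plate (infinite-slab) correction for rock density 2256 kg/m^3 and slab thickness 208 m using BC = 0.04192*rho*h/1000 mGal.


BC = 0.04192 * rho * h / 1000
= 0.04192 * 2256 * 208 / 1000
= 19.6709 mGal

19.6709


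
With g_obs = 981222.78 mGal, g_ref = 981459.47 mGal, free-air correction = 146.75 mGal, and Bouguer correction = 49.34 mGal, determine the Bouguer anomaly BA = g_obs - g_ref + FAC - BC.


BA = g_obs - g_ref + FAC - BC
= 981222.78 - 981459.47 + 146.75 - 49.34
= -139.28 mGal

-139.28


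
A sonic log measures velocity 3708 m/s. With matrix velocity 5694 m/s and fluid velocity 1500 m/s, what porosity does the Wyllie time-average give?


1/V - 1/Vm = 1/3708 - 1/5694 = 9.406e-05
1/Vf - 1/Vm = 1/1500 - 1/5694 = 0.00049104
phi = 9.406e-05 / 0.00049104 = 0.1916

0.1916


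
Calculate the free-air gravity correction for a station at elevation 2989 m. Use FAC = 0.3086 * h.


FAC = 0.3086 * h
= 0.3086 * 2989
= 922.4054 mGal

922.4054


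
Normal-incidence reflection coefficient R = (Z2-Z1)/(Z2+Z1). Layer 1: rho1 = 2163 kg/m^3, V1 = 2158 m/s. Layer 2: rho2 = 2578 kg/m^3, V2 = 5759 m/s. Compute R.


Z1 = 2163 * 2158 = 4667754
Z2 = 2578 * 5759 = 14846702
R = (14846702 - 4667754) / (14846702 + 4667754) = 10178948 / 19514456 = 0.5216

0.5216


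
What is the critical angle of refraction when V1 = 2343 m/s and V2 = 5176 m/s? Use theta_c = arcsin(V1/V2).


V1/V2 = 2343/5176 = 0.452666
theta_c = arcsin(0.452666) = 26.9149 degrees

26.9149


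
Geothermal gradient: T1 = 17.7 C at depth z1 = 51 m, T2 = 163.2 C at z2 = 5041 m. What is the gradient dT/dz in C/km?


dT = 163.2 - 17.7 = 145.5 C
dz = 5041 - 51 = 4990 m
gradient = dT/dz * 1000 = 145.5/4990 * 1000 = 29.1583 C/km

29.1583


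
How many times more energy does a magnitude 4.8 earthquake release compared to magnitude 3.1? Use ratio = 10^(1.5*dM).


M2 - M1 = 4.8 - 3.1 = 1.7
1.5 * 1.7 = 2.55
ratio = 10^2.55 = 354.81

354.81


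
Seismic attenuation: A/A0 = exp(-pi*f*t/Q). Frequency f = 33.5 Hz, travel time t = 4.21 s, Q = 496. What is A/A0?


pi*f*t/Q = pi*33.5*4.21/496 = 0.893295
A/A0 = exp(-0.893295) = 0.409305

0.409305


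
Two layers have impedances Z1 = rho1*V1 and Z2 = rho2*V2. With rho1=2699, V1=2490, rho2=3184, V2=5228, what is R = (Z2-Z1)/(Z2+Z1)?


Z1 = 2699 * 2490 = 6720510
Z2 = 3184 * 5228 = 16645952
R = (16645952 - 6720510) / (16645952 + 6720510) = 9925442 / 23366462 = 0.4248

0.4248


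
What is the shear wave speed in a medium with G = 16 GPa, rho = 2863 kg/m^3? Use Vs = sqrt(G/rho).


Convert G to Pa: G = 16e9 Pa
Compute G/rho = 16e9 / 2863 = 5588543.4859
Vs = sqrt(5588543.4859) = 2364.01 m/s

2364.01


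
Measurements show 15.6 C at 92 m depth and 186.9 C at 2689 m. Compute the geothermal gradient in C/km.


dT = 186.9 - 15.6 = 171.3 C
dz = 2689 - 92 = 2597 m
gradient = dT/dz * 1000 = 171.3/2597 * 1000 = 65.9607 C/km

65.9607


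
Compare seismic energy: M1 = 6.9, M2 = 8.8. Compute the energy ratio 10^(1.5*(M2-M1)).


M2 - M1 = 8.8 - 6.9 = 1.9
1.5 * 1.9 = 2.85
ratio = 10^2.85 = 707.95

707.95


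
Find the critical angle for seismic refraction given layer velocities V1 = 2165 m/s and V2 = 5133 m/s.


V1/V2 = 2165/5133 = 0.421781
theta_c = arcsin(0.421781) = 24.9471 degrees

24.9471


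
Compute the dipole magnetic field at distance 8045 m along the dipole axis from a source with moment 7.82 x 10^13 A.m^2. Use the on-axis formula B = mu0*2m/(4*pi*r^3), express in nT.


m = 7.82 x 10^13 = 78200000000000 A.m^2
2m = 156400000000000 A.m^2
r^3 = 8045^3 = 520688691125
B = (4pi*10^-7) * 156400000000000 / (4*pi * 520688691125) * 1e9
= 196538036.408577 / 6543167067382.34 * 1e9
= 30037.1417 nT

30037.1417


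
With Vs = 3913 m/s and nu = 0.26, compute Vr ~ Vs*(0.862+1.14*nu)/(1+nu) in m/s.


Numerator factor = 0.862 + 1.14*0.26 = 1.1584
Denominator = 1 + 0.26 = 1.26
Vr = 3913 * 1.1584 / 1.26 = 3597.48 m/s

3597.48


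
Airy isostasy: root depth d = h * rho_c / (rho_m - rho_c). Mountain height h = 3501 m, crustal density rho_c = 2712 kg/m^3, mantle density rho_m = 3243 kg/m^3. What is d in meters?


rho_m - rho_c = 3243 - 2712 = 531
d = 3501 * 2712 / 531
= 9494712 / 531
= 17880.81 m

17880.81


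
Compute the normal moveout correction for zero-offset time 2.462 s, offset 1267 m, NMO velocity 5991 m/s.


x/Vnmo = 1267/5991 = 0.211484
(x/Vnmo)^2 = 0.044725
t0^2 = 6.061444
sqrt(6.061444 + 0.044725) = 2.471066
dt = 2.471066 - 2.462 = 0.009066

0.009066


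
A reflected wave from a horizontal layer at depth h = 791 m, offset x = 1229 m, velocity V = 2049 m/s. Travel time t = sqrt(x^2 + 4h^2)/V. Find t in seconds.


x^2 + 4h^2 = 1229^2 + 4*791^2 = 1510441 + 2502724 = 4013165
sqrt(4013165) = 2003.2885
t = 2003.2885 / 2049 = 0.9777 s

0.9777


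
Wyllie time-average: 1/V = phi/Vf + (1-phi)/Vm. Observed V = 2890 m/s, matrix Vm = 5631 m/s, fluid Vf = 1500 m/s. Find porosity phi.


1/V - 1/Vm = 1/2890 - 1/5631 = 0.00016843
1/Vf - 1/Vm = 1/1500 - 1/5631 = 0.00048908
phi = 0.00016843 / 0.00048908 = 0.3444

0.3444


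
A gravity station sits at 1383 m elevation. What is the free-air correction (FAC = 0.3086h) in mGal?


FAC = 0.3086 * h
= 0.3086 * 1383
= 426.7938 mGal

426.7938


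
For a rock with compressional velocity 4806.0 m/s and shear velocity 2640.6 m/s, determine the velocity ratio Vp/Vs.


Vp/Vs = 4806.0 / 2640.6
= 1.82

1.82


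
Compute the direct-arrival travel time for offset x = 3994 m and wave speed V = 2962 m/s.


t = x / V
= 3994 / 2962
= 1.3484 s

1.3484


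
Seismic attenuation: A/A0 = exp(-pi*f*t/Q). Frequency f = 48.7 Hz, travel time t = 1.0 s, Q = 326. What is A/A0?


pi*f*t/Q = pi*48.7*1.0/326 = 0.469312
A/A0 = exp(-0.469312) = 0.625433

0.625433


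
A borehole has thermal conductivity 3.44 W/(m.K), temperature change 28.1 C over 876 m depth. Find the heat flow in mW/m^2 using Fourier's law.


q = k * dT / dz * 1000
= 3.44 * 28.1 / 876 * 1000
= 0.110347 * 1000
= 110.347 mW/m^2

110.347


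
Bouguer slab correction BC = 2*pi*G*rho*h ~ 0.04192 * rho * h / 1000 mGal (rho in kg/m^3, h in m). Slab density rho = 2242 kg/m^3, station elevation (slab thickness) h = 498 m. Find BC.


BC = 0.04192 * rho * h / 1000
= 0.04192 * 2242 * 498 / 1000
= 46.8044 mGal

46.8044


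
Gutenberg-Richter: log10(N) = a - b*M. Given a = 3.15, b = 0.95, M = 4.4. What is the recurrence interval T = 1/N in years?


log10(N) = 3.15 - 0.95*4.4 = -1.03
N = 10^-1.03 = 0.093325
T = 1/N = 1/0.093325 = 10.7152 years

10.7152


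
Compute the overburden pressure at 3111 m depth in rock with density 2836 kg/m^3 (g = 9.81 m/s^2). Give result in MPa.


P = rho * g * z / 1e6
= 2836 * 9.81 * 3111 / 1e6
= 86551628.76 / 1e6
= 86.5516 MPa

86.5516


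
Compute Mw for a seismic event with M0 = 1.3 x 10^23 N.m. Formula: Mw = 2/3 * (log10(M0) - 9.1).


log10(M0) = log10(1.3 x 10^23) = 23.1139
Mw = 2/3 * (23.1139 - 9.1)
= 2/3 * 14.0139
= 9.34

9.34


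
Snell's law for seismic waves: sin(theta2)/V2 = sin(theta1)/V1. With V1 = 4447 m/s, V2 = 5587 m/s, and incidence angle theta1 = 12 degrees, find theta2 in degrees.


sin(theta1) = sin(12 deg) = 0.207912
sin(theta2) = V2/V1 * sin(theta1) = 5587/4447 * 0.207912 = 0.26121
theta2 = arcsin(0.26121) = 15.1419 degrees

15.1419


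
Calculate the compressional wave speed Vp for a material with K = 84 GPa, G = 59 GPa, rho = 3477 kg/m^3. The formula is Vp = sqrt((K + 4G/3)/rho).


First compute the effective modulus:
K + 4G/3 = 84e9 + 4*59e9/3 = 162666666666.67 Pa
Then divide by density:
162666666666.67 / 3477 = 46783625.731 Pa/(kg/m^3)
Take the square root:
Vp = sqrt(46783625.731) = 6839.86 m/s

6839.86


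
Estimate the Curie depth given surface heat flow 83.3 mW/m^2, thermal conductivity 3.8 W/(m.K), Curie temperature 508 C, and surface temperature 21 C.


T_Curie - T_surf = 508 - 21 = 487 C
Convert q to W/m^2: 83.3 mW/m^2 = 0.0833 W/m^2
d = 487 * 3.8 / 0.0833 = 22216.09 m

22216.09


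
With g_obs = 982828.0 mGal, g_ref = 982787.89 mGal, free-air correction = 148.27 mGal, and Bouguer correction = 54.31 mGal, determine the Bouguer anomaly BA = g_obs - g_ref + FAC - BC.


BA = g_obs - g_ref + FAC - BC
= 982828.0 - 982787.89 + 148.27 - 54.31
= 134.07 mGal

134.07


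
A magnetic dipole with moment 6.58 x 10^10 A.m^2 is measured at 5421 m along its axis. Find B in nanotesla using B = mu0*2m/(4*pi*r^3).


m = 6.58 x 10^10 = 65800000000 A.m^2
2m = 131600000000 A.m^2
r^3 = 5421^3 = 159308233461
B = (4pi*10^-7) * 131600000000 / (4*pi * 159308233461) * 1e9
= 165373.437285 / 2001926303589.78 * 1e9
= 82.6072 nT

82.6072


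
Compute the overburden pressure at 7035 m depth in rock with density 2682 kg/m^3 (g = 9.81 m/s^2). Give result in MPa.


P = rho * g * z / 1e6
= 2682 * 9.81 * 7035 / 1e6
= 185093804.7 / 1e6
= 185.0938 MPa

185.0938


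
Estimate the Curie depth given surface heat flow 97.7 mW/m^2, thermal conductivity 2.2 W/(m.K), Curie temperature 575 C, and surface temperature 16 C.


T_Curie - T_surf = 575 - 16 = 559 C
Convert q to W/m^2: 97.7 mW/m^2 = 0.0977 W/m^2
d = 559 * 2.2 / 0.0977 = 12587.51 m

12587.51


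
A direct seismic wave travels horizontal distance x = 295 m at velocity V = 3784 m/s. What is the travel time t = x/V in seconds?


t = x / V
= 295 / 3784
= 0.078 s

0.078


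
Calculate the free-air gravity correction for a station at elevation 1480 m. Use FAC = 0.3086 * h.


FAC = 0.3086 * h
= 0.3086 * 1480
= 456.728 mGal

456.728


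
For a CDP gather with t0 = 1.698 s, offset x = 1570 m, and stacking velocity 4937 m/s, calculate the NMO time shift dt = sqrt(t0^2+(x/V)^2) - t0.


x/Vnmo = 1570/4937 = 0.318007
(x/Vnmo)^2 = 0.101128
t0^2 = 2.883204
sqrt(2.883204 + 0.101128) = 1.727522
dt = 1.727522 - 1.698 = 0.029522

0.029522


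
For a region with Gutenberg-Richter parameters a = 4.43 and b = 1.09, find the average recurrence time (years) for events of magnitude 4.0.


log10(N) = 4.43 - 1.09*4.0 = 0.07
N = 10^0.07 = 1.174898
T = 1/N = 1/1.174898 = 0.8511 years

0.8511


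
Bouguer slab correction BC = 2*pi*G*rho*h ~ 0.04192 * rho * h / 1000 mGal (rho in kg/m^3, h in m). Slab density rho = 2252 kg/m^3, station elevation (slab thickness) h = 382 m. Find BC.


BC = 0.04192 * rho * h / 1000
= 0.04192 * 2252 * 382 / 1000
= 36.0623 mGal

36.0623


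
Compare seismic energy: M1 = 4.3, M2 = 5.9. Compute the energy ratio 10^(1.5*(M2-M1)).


M2 - M1 = 5.9 - 4.3 = 1.6
1.5 * 1.6 = 2.4
ratio = 10^2.4 = 251.19

251.19


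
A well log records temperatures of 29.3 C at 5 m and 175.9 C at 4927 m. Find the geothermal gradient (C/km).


dT = 175.9 - 29.3 = 146.6 C
dz = 4927 - 5 = 4922 m
gradient = dT/dz * 1000 = 146.6/4922 * 1000 = 29.7846 C/km

29.7846


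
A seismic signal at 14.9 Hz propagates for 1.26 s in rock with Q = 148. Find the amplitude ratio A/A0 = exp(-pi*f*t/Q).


pi*f*t/Q = pi*14.9*1.26/148 = 0.398515
A/A0 = exp(-0.398515) = 0.671316

0.671316


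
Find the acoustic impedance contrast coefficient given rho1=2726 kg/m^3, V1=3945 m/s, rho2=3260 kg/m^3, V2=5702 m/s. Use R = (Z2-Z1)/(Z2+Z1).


Z1 = 2726 * 3945 = 10754070
Z2 = 3260 * 5702 = 18588520
R = (18588520 - 10754070) / (18588520 + 10754070) = 7834450 / 29342590 = 0.267

0.267


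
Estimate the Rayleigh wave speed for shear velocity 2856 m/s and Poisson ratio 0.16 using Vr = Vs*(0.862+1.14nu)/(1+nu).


Numerator factor = 0.862 + 1.14*0.16 = 1.0444
Denominator = 1 + 0.16 = 1.16
Vr = 2856 * 1.0444 / 1.16 = 2571.38 m/s

2571.38


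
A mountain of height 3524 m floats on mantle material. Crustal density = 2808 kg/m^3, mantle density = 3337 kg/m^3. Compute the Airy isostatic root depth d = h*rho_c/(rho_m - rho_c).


rho_m - rho_c = 3337 - 2808 = 529
d = 3524 * 2808 / 529
= 9895392 / 529
= 18705.84 m

18705.84


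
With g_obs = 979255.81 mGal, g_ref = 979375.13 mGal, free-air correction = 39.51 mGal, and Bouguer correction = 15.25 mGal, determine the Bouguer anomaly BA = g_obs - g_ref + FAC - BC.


BA = g_obs - g_ref + FAC - BC
= 979255.81 - 979375.13 + 39.51 - 15.25
= -95.06 mGal

-95.06


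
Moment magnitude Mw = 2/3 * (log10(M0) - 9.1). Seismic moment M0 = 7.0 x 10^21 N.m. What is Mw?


log10(M0) = log10(7.0 x 10^21) = 21.8451
Mw = 2/3 * (21.8451 - 9.1)
= 2/3 * 12.7451
= 8.5

8.5


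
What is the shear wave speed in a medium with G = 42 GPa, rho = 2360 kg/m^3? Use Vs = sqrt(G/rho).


Convert G to Pa: G = 42e9 Pa
Compute G/rho = 42e9 / 2360 = 17796610.1695
Vs = sqrt(17796610.1695) = 4218.6 m/s

4218.6


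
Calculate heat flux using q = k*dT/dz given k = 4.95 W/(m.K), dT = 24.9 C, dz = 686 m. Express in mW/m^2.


q = k * dT / dz * 1000
= 4.95 * 24.9 / 686 * 1000
= 0.179672 * 1000
= 179.672 mW/m^2

179.672


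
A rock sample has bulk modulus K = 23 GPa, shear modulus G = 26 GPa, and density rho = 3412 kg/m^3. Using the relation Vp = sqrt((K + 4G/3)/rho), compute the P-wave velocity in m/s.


First compute the effective modulus:
K + 4G/3 = 23e9 + 4*26e9/3 = 57666666666.67 Pa
Then divide by density:
57666666666.67 / 3412 = 16901133.2552 Pa/(kg/m^3)
Take the square root:
Vp = sqrt(16901133.2552) = 4111.1 m/s

4111.1


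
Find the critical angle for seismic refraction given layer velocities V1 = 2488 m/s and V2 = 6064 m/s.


V1/V2 = 2488/6064 = 0.41029
theta_c = arcsin(0.41029) = 24.2231 degrees

24.2231


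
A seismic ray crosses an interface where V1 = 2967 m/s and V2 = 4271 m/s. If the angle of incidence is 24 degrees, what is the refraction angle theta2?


sin(theta1) = sin(24 deg) = 0.406737
sin(theta2) = V2/V1 * sin(theta1) = 4271/2967 * 0.406737 = 0.585498
theta2 = arcsin(0.585498) = 35.8382 degrees

35.8382


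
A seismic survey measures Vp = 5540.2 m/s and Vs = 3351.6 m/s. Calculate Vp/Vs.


Vp/Vs = 5540.2 / 3351.6
= 1.653

1.653


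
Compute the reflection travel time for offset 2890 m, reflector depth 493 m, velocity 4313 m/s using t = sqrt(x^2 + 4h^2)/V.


x^2 + 4h^2 = 2890^2 + 4*493^2 = 8352100 + 972196 = 9324296
sqrt(9324296) = 3053.571
t = 3053.571 / 4313 = 0.708 s

0.708


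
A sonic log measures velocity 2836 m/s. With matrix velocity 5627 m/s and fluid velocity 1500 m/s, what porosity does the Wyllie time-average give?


1/V - 1/Vm = 1/2836 - 1/5627 = 0.00017489
1/Vf - 1/Vm = 1/1500 - 1/5627 = 0.00048895
phi = 0.00017489 / 0.00048895 = 0.3577

0.3577


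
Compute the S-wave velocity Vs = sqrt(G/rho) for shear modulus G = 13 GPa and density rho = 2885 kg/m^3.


Convert G to Pa: G = 13e9 Pa
Compute G/rho = 13e9 / 2885 = 4506065.8579
Vs = sqrt(4506065.8579) = 2122.75 m/s

2122.75


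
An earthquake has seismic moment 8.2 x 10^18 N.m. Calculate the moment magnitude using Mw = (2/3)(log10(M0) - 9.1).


log10(M0) = log10(8.2 x 10^18) = 18.9138
Mw = 2/3 * (18.9138 - 9.1)
= 2/3 * 9.8138
= 6.54

6.54


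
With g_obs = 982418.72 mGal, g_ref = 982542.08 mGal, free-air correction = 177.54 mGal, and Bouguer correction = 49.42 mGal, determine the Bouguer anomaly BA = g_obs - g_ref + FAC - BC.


BA = g_obs - g_ref + FAC - BC
= 982418.72 - 982542.08 + 177.54 - 49.42
= 4.76 mGal

4.76


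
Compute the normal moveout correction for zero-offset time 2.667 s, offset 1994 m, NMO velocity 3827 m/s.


x/Vnmo = 1994/3827 = 0.521035
(x/Vnmo)^2 = 0.271477
t0^2 = 7.112889
sqrt(7.112889 + 0.271477) = 2.717419
dt = 2.717419 - 2.667 = 0.050419

0.050419


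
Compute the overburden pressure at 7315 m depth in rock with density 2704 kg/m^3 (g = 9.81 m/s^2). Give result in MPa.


P = rho * g * z / 1e6
= 2704 * 9.81 * 7315 / 1e6
= 194039445.6 / 1e6
= 194.0394 MPa

194.0394


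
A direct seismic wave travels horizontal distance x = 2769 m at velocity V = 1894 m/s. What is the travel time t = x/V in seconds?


t = x / V
= 2769 / 1894
= 1.462 s

1.462


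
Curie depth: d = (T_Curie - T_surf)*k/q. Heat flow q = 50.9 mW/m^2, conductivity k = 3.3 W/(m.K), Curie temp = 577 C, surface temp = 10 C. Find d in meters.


T_Curie - T_surf = 577 - 10 = 567 C
Convert q to W/m^2: 50.9 mW/m^2 = 0.0509 W/m^2
d = 567 * 3.3 / 0.0509 = 36760.31 m

36760.31


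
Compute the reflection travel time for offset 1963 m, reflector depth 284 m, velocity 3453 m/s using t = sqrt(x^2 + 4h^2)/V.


x^2 + 4h^2 = 1963^2 + 4*284^2 = 3853369 + 322624 = 4175993
sqrt(4175993) = 2043.5247
t = 2043.5247 / 3453 = 0.5918 s

0.5918


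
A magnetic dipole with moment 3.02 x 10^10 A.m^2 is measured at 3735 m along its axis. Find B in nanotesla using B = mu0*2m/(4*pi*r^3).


m = 3.02 x 10^10 = 30200000000 A.m^2
2m = 60400000000 A.m^2
r^3 = 3735^3 = 52104090375
B = (4pi*10^-7) * 60400000000 / (4*pi * 52104090375) * 1e9
= 75900.878511 / 654759310176.31 * 1e9
= 115.9218 nT

115.9218


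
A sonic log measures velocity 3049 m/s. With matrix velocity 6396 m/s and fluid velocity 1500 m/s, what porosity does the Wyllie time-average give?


1/V - 1/Vm = 1/3049 - 1/6396 = 0.00017163
1/Vf - 1/Vm = 1/1500 - 1/6396 = 0.00051032
phi = 0.00017163 / 0.00051032 = 0.3363

0.3363


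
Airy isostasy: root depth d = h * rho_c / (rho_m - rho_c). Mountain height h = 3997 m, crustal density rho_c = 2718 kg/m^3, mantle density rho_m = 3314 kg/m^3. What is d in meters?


rho_m - rho_c = 3314 - 2718 = 596
d = 3997 * 2718 / 596
= 10863846 / 596
= 18227.93 m

18227.93


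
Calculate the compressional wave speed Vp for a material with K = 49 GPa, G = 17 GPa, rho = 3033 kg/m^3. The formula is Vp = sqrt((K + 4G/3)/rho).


First compute the effective modulus:
K + 4G/3 = 49e9 + 4*17e9/3 = 71666666666.67 Pa
Then divide by density:
71666666666.67 / 3033 = 23628970.2165 Pa/(kg/m^3)
Take the square root:
Vp = sqrt(23628970.2165) = 4860.96 m/s

4860.96


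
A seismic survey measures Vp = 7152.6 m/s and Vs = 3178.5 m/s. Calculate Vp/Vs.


Vp/Vs = 7152.6 / 3178.5
= 2.2503

2.2503


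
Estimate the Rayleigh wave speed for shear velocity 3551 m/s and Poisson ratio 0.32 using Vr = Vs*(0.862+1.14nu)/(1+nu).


Numerator factor = 0.862 + 1.14*0.32 = 1.2268
Denominator = 1 + 0.32 = 1.32
Vr = 3551 * 1.2268 / 1.32 = 3300.28 m/s

3300.28


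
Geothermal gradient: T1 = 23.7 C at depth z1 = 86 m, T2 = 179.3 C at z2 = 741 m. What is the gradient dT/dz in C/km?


dT = 179.3 - 23.7 = 155.6 C
dz = 741 - 86 = 655 m
gradient = dT/dz * 1000 = 155.6/655 * 1000 = 237.5573 C/km

237.5573


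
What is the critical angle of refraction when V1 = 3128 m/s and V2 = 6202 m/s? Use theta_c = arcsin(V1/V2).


V1/V2 = 3128/6202 = 0.504353
theta_c = arcsin(0.504353) = 30.2884 degrees

30.2884


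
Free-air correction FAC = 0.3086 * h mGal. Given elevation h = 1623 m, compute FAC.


FAC = 0.3086 * h
= 0.3086 * 1623
= 500.8578 mGal

500.8578


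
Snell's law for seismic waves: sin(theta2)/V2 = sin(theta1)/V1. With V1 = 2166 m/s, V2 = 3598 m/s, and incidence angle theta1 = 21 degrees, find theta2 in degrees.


sin(theta1) = sin(21 deg) = 0.358368
sin(theta2) = V2/V1 * sin(theta1) = 3598/2166 * 0.358368 = 0.595294
theta2 = arcsin(0.595294) = 36.5336 degrees

36.5336


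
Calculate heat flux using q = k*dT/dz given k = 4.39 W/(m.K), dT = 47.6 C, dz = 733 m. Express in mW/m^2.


q = k * dT / dz * 1000
= 4.39 * 47.6 / 733 * 1000
= 0.28508 * 1000
= 285.0805 mW/m^2

285.0805


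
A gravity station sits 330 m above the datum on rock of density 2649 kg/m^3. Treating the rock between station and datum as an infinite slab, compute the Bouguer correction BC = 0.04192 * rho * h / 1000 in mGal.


BC = 0.04192 * rho * h / 1000
= 0.04192 * 2649 * 330 / 1000
= 36.6452 mGal

36.6452


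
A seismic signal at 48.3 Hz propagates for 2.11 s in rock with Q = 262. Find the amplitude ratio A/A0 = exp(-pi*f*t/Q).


pi*f*t/Q = pi*48.3*2.11/262 = 1.22202
A/A0 = exp(-1.22202) = 0.294635

0.294635
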